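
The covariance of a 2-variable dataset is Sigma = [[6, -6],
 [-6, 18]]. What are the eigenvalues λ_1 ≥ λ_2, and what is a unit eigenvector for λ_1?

Step 1 — characteristic polynomial of 2×2 Sigma:
  det(Sigma - λI) = λ² - trace · λ + det = 0.
  trace = 6 + 18 = 24, det = 6·18 - (-6)² = 72.
Step 2 — discriminant:
  Δ = trace² - 4·det = 576 - 288 = 288.
Step 3 — eigenvalues:
  λ = (trace ± √Δ)/2 = (24 ± 16.9706)/2,
  λ_1 = 20.4853,  λ_2 = 3.5147.

Step 4 — unit eigenvector for λ_1: solve (Sigma - λ_1 I)v = 0. First row:
  (6 - 20.4853)·v_x + (-6)·v_y = 0, i.e. (-14.4853)·v_x + (-6)·v_y = 0,
  so v ∝ (b, λ_1 - a) = (-6, 14.4853); multiply by -1 so the first entry is positive: u = (6, -14.4853).
  ||u|| = √((6)² + (-14.4853)²) = √(245.8234) ≈ 15.6788,
  v_1 = u/||u|| ≈ (0.3827, -0.9239) (||v_1|| = 1).

λ_1 = 20.4853,  λ_2 = 3.5147;  v_1 ≈ (0.3827, -0.9239)


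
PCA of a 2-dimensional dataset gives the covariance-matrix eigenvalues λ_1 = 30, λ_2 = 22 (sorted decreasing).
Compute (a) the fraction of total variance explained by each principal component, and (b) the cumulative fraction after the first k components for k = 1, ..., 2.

Step 1 — total variance = trace(Sigma) = Σ λ_i = 30 + 22 = 52.

Step 2 — fraction explained by component i = λ_i / Σ λ:
  PC1: 30/52 = 0.5769
  PC2: 22/52 = 0.4231

Step 3 — cumulative fraction after k components = (λ_1 + ... + λ_k) / Σ λ:
  k = 1: 30/52 = 0.5769
  k = 2: (30 + 22)/52 = 52/52 = 1

Summary (fraction, with percent):

explained: PC1 0.5769 (57.69%), PC2 0.4231 (42.31%);  cumulative: 0.5769, 1


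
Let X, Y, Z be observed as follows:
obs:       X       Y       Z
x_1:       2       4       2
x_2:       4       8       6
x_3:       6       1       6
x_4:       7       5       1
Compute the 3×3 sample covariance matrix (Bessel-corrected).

Step 1 — column means:
  mean(X) = (2 + 4 + 6 + 7) / 4 = 19/4 = 4.75
  mean(Y) = (4 + 8 + 1 + 5) / 4 = 18/4 = 4.5
  mean(Z) = (2 + 6 + 6 + 1) / 4 = 15/4 = 3.75

Step 2 — sample covariance S[i,j] = (1/(n-1)) · Σ_k (x_{k,i} - mean_i) · (x_{k,j} - mean_j), with n-1 = 3.
  S[X,X] = ((-2.75)·(-2.75) + (-0.75)·(-0.75) + (1.25)·(1.25) + (2.25)·(2.25)) / 3 = 14.75/3 = 4.9167
  S[X,Y] = ((-2.75)·(-0.5) + (-0.75)·(3.5) + (1.25)·(-3.5) + (2.25)·(0.5)) / 3 = -4.5/3 = -1.5
  S[X,Z] = ((-2.75)·(-1.75) + (-0.75)·(2.25) + (1.25)·(2.25) + (2.25)·(-2.75)) / 3 = -0.25/3 = -0.0833
  S[Y,Y] = ((-0.5)·(-0.5) + (3.5)·(3.5) + (-3.5)·(-3.5) + (0.5)·(0.5)) / 3 = 25/3 = 8.3333
  S[Y,Z] = ((-0.5)·(-1.75) + (3.5)·(2.25) + (-3.5)·(2.25) + (0.5)·(-2.75)) / 3 = -0.5/3 = -0.1667
  S[Z,Z] = ((-1.75)·(-1.75) + (2.25)·(2.25) + (2.25)·(2.25) + (-2.75)·(-2.75)) / 3 = 20.75/3 = 6.9167

S is symmetric (S[j,i] = S[i,j]). Assembling:

S = [[4.9167, -1.5, -0.0833],
 [-1.5, 8.3333, -0.1667],
 [-0.0833, -0.1667, 6.9167]]


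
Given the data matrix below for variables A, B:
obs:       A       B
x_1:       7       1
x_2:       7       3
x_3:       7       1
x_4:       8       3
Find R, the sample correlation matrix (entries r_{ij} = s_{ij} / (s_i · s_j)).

Step 1 — column means:
  mean(A) = (7 + 7 + 7 + 8) / 4 = 29/4 = 7.25
  mean(B) = (1 + 3 + 1 + 3) / 4 = 8/4 = 2

Step 2 — sample variances and covariances s[i,j] = (1/(n-1)) · Σ_k (x_{k,i} - mean_i) · (x_{k,j} - mean_j), with n-1 = 3:
  s[A,A] = ((-0.25)·(-0.25) + (-0.25)·(-0.25) + (-0.25)·(-0.25) + (0.75)·(0.75)) / 3 = 0.75/3 = 0.25
  s[A,B] = ((-0.25)·(-1) + (-0.25)·(1) + (-0.25)·(-1) + (0.75)·(1)) / 3 = 1/3 = 0.3333
  s[B,B] = ((-1)·(-1) + (1)·(1) + (-1)·(-1) + (1)·(1)) / 3 = 4/3 = 1.3333
  Sample standard deviations s_i = √(s[i,i]):
  s(A) = √(0.25) = 0.5
  s(B) = √(1.3333) = 1.1547

Step 3 — r_{ij} = s_{ij} / (s_i · s_j):
  r[A,A] = 1 (diagonal).
  r[A,B] = 0.3333 / (0.5 · 1.1547) = 0.3333 / 0.5774 = 0.5774
  r[B,B] = 1 (diagonal).

R is symmetric with unit diagonal. Assembling:

R = [[1, 0.5774],
 [0.5774, 1]]


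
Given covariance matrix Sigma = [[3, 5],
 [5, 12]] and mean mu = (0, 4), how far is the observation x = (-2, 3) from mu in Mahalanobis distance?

Step 1 — centre the observation: (x - mu) = (-2, -1).

Step 2 — invert Sigma. det(Sigma) = 3·12 - (5)² = 11.
  Sigma^{-1} = (1/det) · [[d, -b], [-b, a]] = [[1.0909, -0.4545],
 [-0.4545, 0.2727]].

Step 3 — form the quadratic (x - mu)^T · Sigma^{-1} · (x - mu):
  Sigma^{-1} · (x - mu) = (-1.7273, 0.6364).
  (x - mu)^T · [Sigma^{-1} · (x - mu)] = (-2)·(-1.7273) + (-1)·(0.6364) = 2.8182.

Step 4 — take square root: d = √(2.8182) ≈ 1.6787.

d(x, mu) = √(2.8182) ≈ 1.6787


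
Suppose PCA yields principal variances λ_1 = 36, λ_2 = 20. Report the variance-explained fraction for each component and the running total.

Step 1 — total variance = trace(Sigma) = Σ λ_i = 36 + 20 = 56.

Step 2 — fraction explained by component i = λ_i / Σ λ:
  PC1: 36/56 = 0.6429
  PC2: 20/56 = 0.3571

Step 3 — cumulative fraction after k components = (λ_1 + ... + λ_k) / Σ λ:
  k = 1: 36/56 = 0.6429
  k = 2: (36 + 20)/56 = 56/56 = 1

Summary (fraction, with percent):

explained: PC1 0.6429 (64.29%), PC2 0.3571 (35.71%);  cumulative: 0.6429, 1


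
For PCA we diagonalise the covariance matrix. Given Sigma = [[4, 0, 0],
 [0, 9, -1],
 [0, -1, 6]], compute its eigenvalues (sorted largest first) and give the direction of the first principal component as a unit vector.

Step 1 — characteristic polynomial p(λ) = det(λI - Sigma) = λ³ - tr·λ² + c_1·λ - det, where tr = trace, c_1 = sum of the principal 2×2 minors, det = det(Sigma):
  tr = 4 + 9 + 6 = 19,
  c_1 = (4·9 - (0)²) + (4·6 - (0)²) + (9·6 - (-1)²) = 36 + 24 + 53 = 113,
  det = 4·(9·6 - (-1)²) - (0)·((0)·6 - (-1)·(0)) + (0)·((0)·(-1) - 9·(0)) = 4·(53) - (0)·(0) + (0)·(0) = 212.
  So p(λ) = λ³ - 19λ² + 113λ - 212.
Step 2 — look for an integer root (rational root theorem: any rational root is an integer divisor of 212). Testing λ = 4:
  p(4) = 64 - 304 + 452 - 212 = 0  ✓
  Dividing out (λ - 4): p(λ) = (λ - 4)(λ² - 15λ + 53).
Step 3 — remaining eigenvalues from the quadratic λ² - 15λ + 53 = 0:
  Δ = 15² - 4·53 = 225 - 212 = 13,  λ = (15 ± √13)/2 = (15 ± 3.6056)/2 ≈ 9.3028 or 5.6972.
  Sorted: λ_1 = 9.3028,  λ_2 = 5.6972,  λ_3 = 4  (check: sum = 19 = tr ✓).

Step 4 — unit eigenvector for λ_1 ≈ 9.3028: v spans the null space of (Sigma - λ_1 I), whose rows are
  r_1 = (-5.3028, 0, 0),  r_2 = (0, -0.3028, -1),  r_3 = (0, -1, -3.3028).
  v is orthogonal to every row, so take v ∝ r_1 × r_2 = ((0)·(-1) - (0)·(-0.3028), (0)·(0) - (-5.3028)·(-1), (-5.3028)·(-0.3028) - (0)·(0)) ≈ (0, -5.3028, 1.6056).
  Rescale (multiply by -1 so the first nonzero entry is positive): u = (0, 5.3028, -1.6056).
  ||u|| = √((0)² + (5.3028)² + (-1.6056)²) = √(30.6972) ≈ 5.5405,  v_1 = u/||u|| ≈ (0, 0.9571, -0.2898) (||v_1|| = 1).

λ_1 = 9.3028,  λ_2 = 5.6972,  λ_3 = 4;  v_1 ≈ (0, 0.9571, -0.2898)


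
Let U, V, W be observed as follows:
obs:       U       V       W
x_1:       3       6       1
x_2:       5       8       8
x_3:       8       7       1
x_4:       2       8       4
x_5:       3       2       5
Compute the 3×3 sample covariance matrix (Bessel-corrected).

Step 1 — column means:
  mean(U) = (3 + 5 + 8 + 2 + 3) / 5 = 21/5 = 4.2
  mean(V) = (6 + 8 + 7 + 8 + 2) / 5 = 31/5 = 6.2
  mean(W) = (1 + 8 + 1 + 4 + 5) / 5 = 19/5 = 3.8

Step 2 — sample covariance S[i,j] = (1/(n-1)) · Σ_k (x_{k,i} - mean_i) · (x_{k,j} - mean_j), with n-1 = 4.
  S[U,U] = ((-1.2)·(-1.2) + (0.8)·(0.8) + (3.8)·(3.8) + (-2.2)·(-2.2) + (-1.2)·(-1.2)) / 4 = 22.8/4 = 5.7
  S[U,V] = ((-1.2)·(-0.2) + (0.8)·(1.8) + (3.8)·(0.8) + (-2.2)·(1.8) + (-1.2)·(-4.2)) / 4 = 5.8/4 = 1.45
  S[U,W] = ((-1.2)·(-2.8) + (0.8)·(4.2) + (3.8)·(-2.8) + (-2.2)·(0.2) + (-1.2)·(1.2)) / 4 = -5.8/4 = -1.45
  S[V,V] = ((-0.2)·(-0.2) + (1.8)·(1.8) + (0.8)·(0.8) + (1.8)·(1.8) + (-4.2)·(-4.2)) / 4 = 24.8/4 = 6.2
  S[V,W] = ((-0.2)·(-2.8) + (1.8)·(4.2) + (0.8)·(-2.8) + (1.8)·(0.2) + (-4.2)·(1.2)) / 4 = 1.2/4 = 0.3
  S[W,W] = ((-2.8)·(-2.8) + (4.2)·(4.2) + (-2.8)·(-2.8) + (0.2)·(0.2) + (1.2)·(1.2)) / 4 = 34.8/4 = 8.7

S is symmetric (S[j,i] = S[i,j]). Assembling:

S = [[5.7, 1.45, -1.45],
 [1.45, 6.2, 0.3],
 [-1.45, 0.3, 8.7]]


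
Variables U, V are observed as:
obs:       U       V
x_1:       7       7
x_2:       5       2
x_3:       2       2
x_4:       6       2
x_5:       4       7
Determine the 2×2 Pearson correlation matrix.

Step 1 — column means:
  mean(U) = (7 + 5 + 2 + 6 + 4) / 5 = 24/5 = 4.8
  mean(V) = (7 + 2 + 2 + 2 + 7) / 5 = 20/5 = 4

Step 2 — sample variances and covariances s[i,j] = (1/(n-1)) · Σ_k (x_{k,i} - mean_i) · (x_{k,j} - mean_j), with n-1 = 4:
  s[U,U] = ((2.2)·(2.2) + (0.2)·(0.2) + (-2.8)·(-2.8) + (1.2)·(1.2) + (-0.8)·(-0.8)) / 4 = 14.8/4 = 3.7
  s[U,V] = ((2.2)·(3) + (0.2)·(-2) + (-2.8)·(-2) + (1.2)·(-2) + (-0.8)·(3)) / 4 = 7/4 = 1.75
  s[V,V] = ((3)·(3) + (-2)·(-2) + (-2)·(-2) + (-2)·(-2) + (3)·(3)) / 4 = 30/4 = 7.5
  Sample standard deviations s_i = √(s[i,i]):
  s(U) = √(3.7) = 1.9235
  s(V) = √(7.5) = 2.7386

Step 3 — r_{ij} = s_{ij} / (s_i · s_j):
  r[U,U] = 1 (diagonal).
  r[U,V] = 1.75 / (1.9235 · 2.7386) = 1.75 / 5.2678 = 0.3322
  r[V,V] = 1 (diagonal).

R is symmetric with unit diagonal. Assembling:

R = [[1, 0.3322],
 [0.3322, 1]]


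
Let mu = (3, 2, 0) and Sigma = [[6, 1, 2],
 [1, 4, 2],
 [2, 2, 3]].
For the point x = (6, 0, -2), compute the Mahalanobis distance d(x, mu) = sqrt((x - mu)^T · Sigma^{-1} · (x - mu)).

Step 1 — centre the observation: (x - mu) = (3, -2, -2).

Step 2 — invert Sigma (cofactor / det for 3×3, or solve directly):
  Sigma^{-1} = [[0.2162, 0.027, -0.1622],
 [0.027, 0.3784, -0.2703],
 [-0.1622, -0.2703, 0.6216]].

Step 3 — form the quadratic (x - mu)^T · Sigma^{-1} · (x - mu):
  Sigma^{-1} · (x - mu) = (0.9189, -0.1351, -1.1892).
  (x - mu)^T · [Sigma^{-1} · (x - mu)] = (3)·(0.9189) + (-2)·(-0.1351) + (-2)·(-1.1892) = 5.4054.

Step 4 — take square root: d = √(5.4054) ≈ 2.325.

d(x, mu) = √(5.4054) ≈ 2.325


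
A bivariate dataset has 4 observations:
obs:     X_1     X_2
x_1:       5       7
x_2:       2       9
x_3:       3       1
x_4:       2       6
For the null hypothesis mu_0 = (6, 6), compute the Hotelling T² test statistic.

Step 1 — sample mean vector:
  mean(X_1) = (5 + 2 + 3 + 2) / 4 = 12/4 = 3
  mean(X_2) = (7 + 9 + 1 + 6) / 4 = 23/4 = 5.75
  x̄ = (3, 5.75),  deviation x̄ - mu_0 = (3, 5.75) - (6, 6) = (-3, -0.25).

Step 2 — sample covariance matrix, S[i,j] = (1/(n-1)) · Σ_k (x_{k,i} - mean_i) · (x_{k,j} - mean_j), divisor n-1 = 3:
  S[X_1,X_1] = ((2)·(2) + (-1)·(-1) + (0)·(0) + (-1)·(-1)) / 3 = 6/3 = 2
  S[X_1,X_2] = ((2)·(1.25) + (-1)·(3.25) + (0)·(-4.75) + (-1)·(0.25)) / 3 = -1/3 = -0.3333
  S[X_2,X_2] = ((1.25)·(1.25) + (3.25)·(3.25) + (-4.75)·(-4.75) + (0.25)·(0.25)) / 3 = 34.75/3 = 11.5833
  S = [[2, -0.3333],
 [-0.3333, 11.5833]].

Step 3 — invert S. det(S) = 2·11.5833 - (-0.3333)² = 23.0556.
  S^{-1} = (1/det) · [[d, -b], [-b, a]] = [[0.5024, 0.0145],
 [0.0145, 0.0867]].

Step 4 — quadratic form (x̄ - mu_0)^T · S^{-1} · (x̄ - mu_0):
  S^{-1} · (x̄ - mu_0) = (-1.5108, -0.0651),
  (x̄ - mu_0)^T · [...] = (-3)·(-1.5108) + (-0.25)·(-0.0651) = 4.5488.

Step 5 — scale by n: T² = 4 · 4.5488 = 18.1952.

T² ≈ 18.1952


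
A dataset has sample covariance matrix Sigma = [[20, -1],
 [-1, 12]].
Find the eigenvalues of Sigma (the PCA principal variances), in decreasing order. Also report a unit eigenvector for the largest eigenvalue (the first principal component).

Step 1 — characteristic polynomial of 2×2 Sigma:
  det(Sigma - λI) = λ² - trace · λ + det = 0.
  trace = 20 + 12 = 32, det = 20·12 - (-1)² = 239.
Step 2 — discriminant:
  Δ = trace² - 4·det = 1024 - 956 = 68.
Step 3 — eigenvalues:
  λ = (trace ± √Δ)/2 = (32 ± 8.2462)/2,
  λ_1 = 20.1231,  λ_2 = 11.8769.

Step 4 — unit eigenvector for λ_1: solve (Sigma - λ_1 I)v = 0. First row:
  (20 - 20.1231)·v_x + (-1)·v_y = 0, i.e. (-0.1231)·v_x + (-1)·v_y = 0,
  so v ∝ (b, λ_1 - a) = (-1, 0.1231); multiply by -1 so the first entry is positive: u = (1, -0.1231).
  ||u|| = √((1)² + (-0.1231)²) = √(1.0152) ≈ 1.0075,
  v_1 = u/||u|| ≈ (0.9925, -0.1222) (||v_1|| = 1).

λ_1 = 20.1231,  λ_2 = 11.8769;  v_1 ≈ (0.9925, -0.1222)


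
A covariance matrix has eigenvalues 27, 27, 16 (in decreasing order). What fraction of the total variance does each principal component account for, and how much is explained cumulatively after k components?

Step 1 — total variance = trace(Sigma) = Σ λ_i = 27 + 27 + 16 = 70.

Step 2 — fraction explained by component i = λ_i / Σ λ:
  PC1: 27/70 = 0.3857
  PC2: 27/70 = 0.3857
  PC3: 16/70 = 0.2286

Step 3 — cumulative fraction after k components = (λ_1 + ... + λ_k) / Σ λ:
  k = 1: 27/70 = 0.3857
  k = 2: (27 + 27)/70 = 54/70 = 0.7714
  k = 3: (27 + 27 + 16)/70 = 70/70 = 1

Summary (fraction, with percent):

explained: PC1 0.3857 (38.57%), PC2 0.3857 (38.57%), PC3 0.2286 (22.86%);  cumulative: 0.3857, 0.7714, 1


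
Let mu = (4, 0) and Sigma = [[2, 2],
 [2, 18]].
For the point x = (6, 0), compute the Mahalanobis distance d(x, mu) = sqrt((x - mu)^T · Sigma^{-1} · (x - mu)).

Step 1 — centre the observation: (x - mu) = (2, 0).

Step 2 — invert Sigma. det(Sigma) = 2·18 - (2)² = 32.
  Sigma^{-1} = (1/det) · [[d, -b], [-b, a]] = [[0.5625, -0.0625],
 [-0.0625, 0.0625]].

Step 3 — form the quadratic (x - mu)^T · Sigma^{-1} · (x - mu):
  Sigma^{-1} · (x - mu) = (1.125, -0.125).
  (x - mu)^T · [Sigma^{-1} · (x - mu)] = (2)·(1.125) + (0)·(-0.125) = 2.25.

Step 4 — take square root: d = √(2.25) ≈ 1.5.

d(x, mu) = √(2.25) ≈ 1.5


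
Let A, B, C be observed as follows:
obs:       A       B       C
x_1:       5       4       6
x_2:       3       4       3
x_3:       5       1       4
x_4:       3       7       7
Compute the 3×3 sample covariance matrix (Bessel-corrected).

Step 1 — column means:
  mean(A) = (5 + 3 + 5 + 3) / 4 = 16/4 = 4
  mean(B) = (4 + 4 + 1 + 7) / 4 = 16/4 = 4
  mean(C) = (6 + 3 + 4 + 7) / 4 = 20/4 = 5

Step 2 — sample covariance S[i,j] = (1/(n-1)) · Σ_k (x_{k,i} - mean_i) · (x_{k,j} - mean_j), with n-1 = 3.
  S[A,A] = ((1)·(1) + (-1)·(-1) + (1)·(1) + (-1)·(-1)) / 3 = 4/3 = 1.3333
  S[A,B] = ((1)·(0) + (-1)·(0) + (1)·(-3) + (-1)·(3)) / 3 = -6/3 = -2
  S[A,C] = ((1)·(1) + (-1)·(-2) + (1)·(-1) + (-1)·(2)) / 3 = 0/3 = 0
  S[B,B] = ((0)·(0) + (0)·(0) + (-3)·(-3) + (3)·(3)) / 3 = 18/3 = 6
  S[B,C] = ((0)·(1) + (0)·(-2) + (-3)·(-1) + (3)·(2)) / 3 = 9/3 = 3
  S[C,C] = ((1)·(1) + (-2)·(-2) + (-1)·(-1) + (2)·(2)) / 3 = 10/3 = 3.3333

S is symmetric (S[j,i] = S[i,j]). Assembling:

S = [[1.3333, -2, 0],
 [-2, 6, 3],
 [0, 3, 3.3333]]


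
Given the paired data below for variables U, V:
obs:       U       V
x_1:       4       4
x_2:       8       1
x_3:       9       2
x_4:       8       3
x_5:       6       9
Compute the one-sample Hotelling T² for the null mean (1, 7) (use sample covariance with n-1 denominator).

Step 1 — sample mean vector:
  mean(U) = (4 + 8 + 9 + 8 + 6) / 5 = 35/5 = 7
  mean(V) = (4 + 1 + 2 + 3 + 9) / 5 = 19/5 = 3.8
  x̄ = (7, 3.8),  deviation x̄ - mu_0 = (7, 3.8) - (1, 7) = (6, -3.2).

Step 2 — sample covariance matrix, S[i,j] = (1/(n-1)) · Σ_k (x_{k,i} - mean_i) · (x_{k,j} - mean_j), divisor n-1 = 4:
  S[U,U] = ((-3)·(-3) + (1)·(1) + (2)·(2) + (1)·(1) + (-1)·(-1)) / 4 = 16/4 = 4
  S[U,V] = ((-3)·(0.2) + (1)·(-2.8) + (2)·(-1.8) + (1)·(-0.8) + (-1)·(5.2)) / 4 = -13/4 = -3.25
  S[V,V] = ((0.2)·(0.2) + (-2.8)·(-2.8) + (-1.8)·(-1.8) + (-0.8)·(-0.8) + (5.2)·(5.2)) / 4 = 38.8/4 = 9.7
  S = [[4, -3.25],
 [-3.25, 9.7]].

Step 3 — invert S. det(S) = 4·9.7 - (-3.25)² = 28.2375.
  S^{-1} = (1/det) · [[d, -b], [-b, a]] = [[0.3435, 0.1151],
 [0.1151, 0.1417]].

Step 4 — quadratic form (x̄ - mu_0)^T · S^{-1} · (x̄ - mu_0):
  S^{-1} · (x̄ - mu_0) = (1.6928, 0.2373),
  (x̄ - mu_0)^T · [...] = (6)·(1.6928) + (-3.2)·(0.2373) = 9.3974.

Step 5 — scale by n: T² = 5 · 9.3974 = 46.9872.

T² ≈ 46.9872


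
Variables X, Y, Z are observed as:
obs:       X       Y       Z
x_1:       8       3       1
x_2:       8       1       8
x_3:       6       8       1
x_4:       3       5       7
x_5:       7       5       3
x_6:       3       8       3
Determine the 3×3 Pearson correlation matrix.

Step 1 — column means:
  mean(X) = (8 + 8 + 6 + 3 + 7 + 3) / 6 = 35/6 = 5.8333
  mean(Y) = (3 + 1 + 8 + 5 + 5 + 8) / 6 = 30/6 = 5
  mean(Z) = (1 + 8 + 1 + 7 + 3 + 3) / 6 = 23/6 = 3.8333

Step 2 — sample variances and covariances s[i,j] = (1/(n-1)) · Σ_k (x_{k,i} - mean_i) · (x_{k,j} - mean_j), with n-1 = 5:
  s[X,X] = ((2.1667)·(2.1667) + (2.1667)·(2.1667) + (0.1667)·(0.1667) + (-2.8333)·(-2.8333) + (1.1667)·(1.1667) + (-2.8333)·(-2.8333)) / 5 = 26.8333/5 = 5.3667
  s[X,Y] = ((2.1667)·(-2) + (2.1667)·(-4) + (0.1667)·(3) + (-2.8333)·(0) + (1.1667)·(0) + (-2.8333)·(3)) / 5 = -21/5 = -4.2
  s[X,Z] = ((2.1667)·(-2.8333) + (2.1667)·(4.1667) + (0.1667)·(-2.8333) + (-2.8333)·(3.1667) + (1.1667)·(-0.8333) + (-2.8333)·(-0.8333)) / 5 = -5.1667/5 = -1.0333
  s[Y,Y] = ((-2)·(-2) + (-4)·(-4) + (3)·(3) + (0)·(0) + (0)·(0) + (3)·(3)) / 5 = 38/5 = 7.6
  s[Y,Z] = ((-2)·(-2.8333) + (-4)·(4.1667) + (3)·(-2.8333) + (0)·(3.1667) + (0)·(-0.8333) + (3)·(-0.8333)) / 5 = -22/5 = -4.4
  s[Z,Z] = ((-2.8333)·(-2.8333) + (4.1667)·(4.1667) + (-2.8333)·(-2.8333) + (3.1667)·(3.1667) + (-0.8333)·(-0.8333) + (-0.8333)·(-0.8333)) / 5 = 44.8333/5 = 8.9667
  Sample standard deviations s_i = √(s[i,i]):
  s(X) = √(5.3667) = 2.3166
  s(Y) = √(7.6) = 2.7568
  s(Z) = √(8.9667) = 2.9944

Step 3 — r_{ij} = s_{ij} / (s_i · s_j):
  r[X,X] = 1 (diagonal).
  r[X,Y] = -4.2 / (2.3166 · 2.7568) = -4.2 / 6.3864 = -0.6576
  r[X,Z] = -1.0333 / (2.3166 · 2.9944) = -1.0333 / 6.9369 = -0.149
  r[Y,Y] = 1 (diagonal).
  r[Y,Z] = -4.4 / (2.7568 · 2.9944) = -4.4 / 8.2551 = -0.533
  r[Z,Z] = 1 (diagonal).

R is symmetric with unit diagonal. Assembling:

R = [[1, -0.6576, -0.149],
 [-0.6576, 1, -0.533],
 [-0.149, -0.533, 1]]


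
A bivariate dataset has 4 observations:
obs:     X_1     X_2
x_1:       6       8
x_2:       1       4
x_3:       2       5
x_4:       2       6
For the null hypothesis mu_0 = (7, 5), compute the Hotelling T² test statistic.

Step 1 — sample mean vector:
  mean(X_1) = (6 + 1 + 2 + 2) / 4 = 11/4 = 2.75
  mean(X_2) = (8 + 4 + 5 + 6) / 4 = 23/4 = 5.75
  x̄ = (2.75, 5.75),  deviation x̄ - mu_0 = (2.75, 5.75) - (7, 5) = (-4.25, 0.75).

Step 2 — sample covariance matrix, S[i,j] = (1/(n-1)) · Σ_k (x_{k,i} - mean_i) · (x_{k,j} - mean_j), divisor n-1 = 3:
  S[X_1,X_1] = ((3.25)·(3.25) + (-1.75)·(-1.75) + (-0.75)·(-0.75) + (-0.75)·(-0.75)) / 3 = 14.75/3 = 4.9167
  S[X_1,X_2] = ((3.25)·(2.25) + (-1.75)·(-1.75) + (-0.75)·(-0.75) + (-0.75)·(0.25)) / 3 = 10.75/3 = 3.5833
  S[X_2,X_2] = ((2.25)·(2.25) + (-1.75)·(-1.75) + (-0.75)·(-0.75) + (0.25)·(0.25)) / 3 = 8.75/3 = 2.9167
  S = [[4.9167, 3.5833],
 [3.5833, 2.9167]].

Step 3 — invert S. det(S) = 4.9167·2.9167 - (3.5833)² = 1.5.
  S^{-1} = (1/det) · [[d, -b], [-b, a]] = [[1.9444, -2.3889],
 [-2.3889, 3.2778]].

Step 4 — quadratic form (x̄ - mu_0)^T · S^{-1} · (x̄ - mu_0):
  S^{-1} · (x̄ - mu_0) = (-10.0556, 12.6111),
  (x̄ - mu_0)^T · [...] = (-4.25)·(-10.0556) + (0.75)·(12.6111) = 52.1944.

Step 5 — scale by n: T² = 4 · 52.1944 = 208.7778.

T² ≈ 208.7778


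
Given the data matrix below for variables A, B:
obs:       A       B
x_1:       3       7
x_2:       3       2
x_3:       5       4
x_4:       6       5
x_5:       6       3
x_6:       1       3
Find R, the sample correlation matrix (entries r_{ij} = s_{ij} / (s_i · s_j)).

Step 1 — column means:
  mean(A) = (3 + 3 + 5 + 6 + 6 + 1) / 6 = 24/6 = 4
  mean(B) = (7 + 2 + 4 + 5 + 3 + 3) / 6 = 24/6 = 4

Step 2 — sample variances and covariances s[i,j] = (1/(n-1)) · Σ_k (x_{k,i} - mean_i) · (x_{k,j} - mean_j), with n-1 = 5:
  s[A,A] = ((-1)·(-1) + (-1)·(-1) + (1)·(1) + (2)·(2) + (2)·(2) + (-3)·(-3)) / 5 = 20/5 = 4
  s[A,B] = ((-1)·(3) + (-1)·(-2) + (1)·(0) + (2)·(1) + (2)·(-1) + (-3)·(-1)) / 5 = 2/5 = 0.4
  s[B,B] = ((3)·(3) + (-2)·(-2) + (0)·(0) + (1)·(1) + (-1)·(-1) + (-1)·(-1)) / 5 = 16/5 = 3.2
  Sample standard deviations s_i = √(s[i,i]):
  s(A) = √(4) = 2
  s(B) = √(3.2) = 1.7889

Step 3 — r_{ij} = s_{ij} / (s_i · s_j):
  r[A,A] = 1 (diagonal).
  r[A,B] = 0.4 / (2 · 1.7889) = 0.4 / 3.5777 = 0.1118
  r[B,B] = 1 (diagonal).

R is symmetric with unit diagonal. Assembling:

R = [[1, 0.1118],
 [0.1118, 1]]


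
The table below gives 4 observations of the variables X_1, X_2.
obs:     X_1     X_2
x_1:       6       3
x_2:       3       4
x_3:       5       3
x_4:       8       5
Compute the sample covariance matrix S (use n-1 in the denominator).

Step 1 — column means:
  mean(X_1) = (6 + 3 + 5 + 8) / 4 = 22/4 = 5.5
  mean(X_2) = (3 + 4 + 3 + 5) / 4 = 15/4 = 3.75

Step 2 — sample covariance S[i,j] = (1/(n-1)) · Σ_k (x_{k,i} - mean_i) · (x_{k,j} - mean_j), with n-1 = 3.
  S[X_1,X_1] = ((0.5)·(0.5) + (-2.5)·(-2.5) + (-0.5)·(-0.5) + (2.5)·(2.5)) / 3 = 13/3 = 4.3333
  S[X_1,X_2] = ((0.5)·(-0.75) + (-2.5)·(0.25) + (-0.5)·(-0.75) + (2.5)·(1.25)) / 3 = 2.5/3 = 0.8333
  S[X_2,X_2] = ((-0.75)·(-0.75) + (0.25)·(0.25) + (-0.75)·(-0.75) + (1.25)·(1.25)) / 3 = 2.75/3 = 0.9167

S is symmetric (S[j,i] = S[i,j]). Assembling:

S = [[4.3333, 0.8333],
 [0.8333, 0.9167]]


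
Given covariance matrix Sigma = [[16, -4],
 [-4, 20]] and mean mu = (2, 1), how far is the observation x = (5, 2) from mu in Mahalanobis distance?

Step 1 — centre the observation: (x - mu) = (3, 1).

Step 2 — invert Sigma. det(Sigma) = 16·20 - (-4)² = 304.
  Sigma^{-1} = (1/det) · [[d, -b], [-b, a]] = [[0.0658, 0.0132],
 [0.0132, 0.0526]].

Step 3 — form the quadratic (x - mu)^T · Sigma^{-1} · (x - mu):
  Sigma^{-1} · (x - mu) = (0.2105, 0.0921).
  (x - mu)^T · [Sigma^{-1} · (x - mu)] = (3)·(0.2105) + (1)·(0.0921) = 0.7237.

Step 4 — take square root: d = √(0.7237) ≈ 0.8507.

d(x, mu) = √(0.7237) ≈ 0.8507


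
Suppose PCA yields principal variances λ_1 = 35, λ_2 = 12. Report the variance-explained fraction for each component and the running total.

Step 1 — total variance = trace(Sigma) = Σ λ_i = 35 + 12 = 47.

Step 2 — fraction explained by component i = λ_i / Σ λ:
  PC1: 35/47 = 0.7447
  PC2: 12/47 = 0.2553

Step 3 — cumulative fraction after k components = (λ_1 + ... + λ_k) / Σ λ:
  k = 1: 35/47 = 0.7447
  k = 2: (35 + 12)/47 = 47/47 = 1

Summary (fraction, with percent):

explained: PC1 0.7447 (74.47%), PC2 0.2553 (25.53%);  cumulative: 0.7447, 1


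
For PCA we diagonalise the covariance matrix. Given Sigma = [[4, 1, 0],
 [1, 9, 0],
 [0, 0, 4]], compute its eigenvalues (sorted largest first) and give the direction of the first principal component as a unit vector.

Step 1 — characteristic polynomial p(λ) = det(λI - Sigma) = λ³ - tr·λ² + c_1·λ - det, where tr = trace, c_1 = sum of the principal 2×2 minors, det = det(Sigma):
  tr = 4 + 9 + 4 = 17,
  c_1 = (4·9 - (1)²) + (4·4 - (0)²) + (9·4 - (0)²) = 35 + 16 + 36 = 87,
  det = 4·(9·4 - (0)²) - (1)·((1)·4 - (0)·(0)) + (0)·((1)·(0) - 9·(0)) = 4·(36) - (1)·(4) + (0)·(0) = 140.
  So p(λ) = λ³ - 17λ² + 87λ - 140.
Step 2 — look for an integer root (rational root theorem: any rational root is an integer divisor of 140). Testing λ = 4:
  p(4) = 64 - 272 + 348 - 140 = 0  ✓
  Dividing out (λ - 4): p(λ) = (λ - 4)(λ² - 13λ + 35).
Step 3 — remaining eigenvalues from the quadratic λ² - 13λ + 35 = 0:
  Δ = 13² - 4·35 = 169 - 140 = 29,  λ = (13 ± √29)/2 = (13 ± 5.3852)/2 ≈ 9.1926 or 3.8074.
  Sorted: λ_1 = 9.1926,  λ_2 = 4,  λ_3 = 3.8074  (check: sum = 17 = tr ✓).

Step 4 — unit eigenvector for λ_1 ≈ 9.1926: v spans the null space of (Sigma - λ_1 I), whose rows are
  r_1 = (-5.1926, 1, 0),  r_2 = (1, -0.1926, 0),  r_3 = (0, 0, -5.1926).
  v is orthogonal to every row, so take v ∝ r_1 × r_3 = ((1)·(-5.1926) - (0)·(0), (0)·(0) - (-5.1926)·(-5.1926), (-5.1926)·(0) - (1)·(0)) ≈ (-5.1926, -26.9629, 0).
  Rescale (multiply by -1 so the first nonzero entry is positive): u = (5.1926, 26.9629, 0).
  ||u|| = √((5.1926)² + (26.9629)² + (0)²) = √(753.9615) ≈ 27.4584,  v_1 = u/||u|| ≈ (0.1891, 0.982, 0) (||v_1|| = 1).

λ_1 = 9.1926,  λ_2 = 4,  λ_3 = 3.8074;  v_1 ≈ (0.1891, 0.982, 0)


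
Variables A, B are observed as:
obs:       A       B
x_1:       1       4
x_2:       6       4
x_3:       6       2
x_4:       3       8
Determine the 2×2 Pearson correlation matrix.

Step 1 — column means:
  mean(A) = (1 + 6 + 6 + 3) / 4 = 16/4 = 4
  mean(B) = (4 + 4 + 2 + 8) / 4 = 18/4 = 4.5

Step 2 — sample variances and covariances s[i,j] = (1/(n-1)) · Σ_k (x_{k,i} - mean_i) · (x_{k,j} - mean_j), with n-1 = 3:
  s[A,A] = ((-3)·(-3) + (2)·(2) + (2)·(2) + (-1)·(-1)) / 3 = 18/3 = 6
  s[A,B] = ((-3)·(-0.5) + (2)·(-0.5) + (2)·(-2.5) + (-1)·(3.5)) / 3 = -8/3 = -2.6667
  s[B,B] = ((-0.5)·(-0.5) + (-0.5)·(-0.5) + (-2.5)·(-2.5) + (3.5)·(3.5)) / 3 = 19/3 = 6.3333
  Sample standard deviations s_i = √(s[i,i]):
  s(A) = √(6) = 2.4495
  s(B) = √(6.3333) = 2.5166

Step 3 — r_{ij} = s_{ij} / (s_i · s_j):
  r[A,A] = 1 (diagonal).
  r[A,B] = -2.6667 / (2.4495 · 2.5166) = -2.6667 / 6.1644 = -0.4326
  r[B,B] = 1 (diagonal).

R is symmetric with unit diagonal. Assembling:

R = [[1, -0.4326],
 [-0.4326, 1]]


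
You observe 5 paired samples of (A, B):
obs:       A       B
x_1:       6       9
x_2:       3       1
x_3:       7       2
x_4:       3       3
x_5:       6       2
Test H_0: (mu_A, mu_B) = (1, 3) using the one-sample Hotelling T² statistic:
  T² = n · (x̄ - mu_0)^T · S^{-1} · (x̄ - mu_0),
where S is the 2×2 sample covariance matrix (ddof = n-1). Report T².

Step 1 — sample mean vector:
  mean(A) = (6 + 3 + 7 + 3 + 6) / 5 = 25/5 = 5
  mean(B) = (9 + 1 + 2 + 3 + 2) / 5 = 17/5 = 3.4
  x̄ = (5, 3.4),  deviation x̄ - mu_0 = (5, 3.4) - (1, 3) = (4, 0.4).

Step 2 — sample covariance matrix, S[i,j] = (1/(n-1)) · Σ_k (x_{k,i} - mean_i) · (x_{k,j} - mean_j), divisor n-1 = 4:
  S[A,A] = ((1)·(1) + (-2)·(-2) + (2)·(2) + (-2)·(-2) + (1)·(1)) / 4 = 14/4 = 3.5
  S[A,B] = ((1)·(5.6) + (-2)·(-2.4) + (2)·(-1.4) + (-2)·(-0.4) + (1)·(-1.4)) / 4 = 7/4 = 1.75
  S[B,B] = ((5.6)·(5.6) + (-2.4)·(-2.4) + (-1.4)·(-1.4) + (-0.4)·(-0.4) + (-1.4)·(-1.4)) / 4 = 41.2/4 = 10.3
  S = [[3.5, 1.75],
 [1.75, 10.3]].

Step 3 — invert S. det(S) = 3.5·10.3 - (1.75)² = 32.9875.
  S^{-1} = (1/det) · [[d, -b], [-b, a]] = [[0.3122, -0.0531],
 [-0.0531, 0.1061]].

Step 4 — quadratic form (x̄ - mu_0)^T · S^{-1} · (x̄ - mu_0):
  S^{-1} · (x̄ - mu_0) = (1.2277, -0.1698),
  (x̄ - mu_0)^T · [...] = (4)·(1.2277) + (0.4)·(-0.1698) = 4.843.

Step 5 — scale by n: T² = 5 · 4.843 = 24.2152.

T² ≈ 24.2152


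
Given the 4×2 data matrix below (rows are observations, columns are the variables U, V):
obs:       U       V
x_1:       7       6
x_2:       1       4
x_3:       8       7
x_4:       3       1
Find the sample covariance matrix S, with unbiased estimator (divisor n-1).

Step 1 — column means:
  mean(U) = (7 + 1 + 8 + 3) / 4 = 19/4 = 4.75
  mean(V) = (6 + 4 + 7 + 1) / 4 = 18/4 = 4.5

Step 2 — sample covariance S[i,j] = (1/(n-1)) · Σ_k (x_{k,i} - mean_i) · (x_{k,j} - mean_j), with n-1 = 3.
  S[U,U] = ((2.25)·(2.25) + (-3.75)·(-3.75) + (3.25)·(3.25) + (-1.75)·(-1.75)) / 3 = 32.75/3 = 10.9167
  S[U,V] = ((2.25)·(1.5) + (-3.75)·(-0.5) + (3.25)·(2.5) + (-1.75)·(-3.5)) / 3 = 19.5/3 = 6.5
  S[V,V] = ((1.5)·(1.5) + (-0.5)·(-0.5) + (2.5)·(2.5) + (-3.5)·(-3.5)) / 3 = 21/3 = 7

S is symmetric (S[j,i] = S[i,j]). Assembling:

S = [[10.9167, 6.5],
 [6.5, 7]]


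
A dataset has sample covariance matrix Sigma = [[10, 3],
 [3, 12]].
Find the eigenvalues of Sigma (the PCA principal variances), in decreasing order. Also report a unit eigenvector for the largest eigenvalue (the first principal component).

Step 1 — characteristic polynomial of 2×2 Sigma:
  det(Sigma - λI) = λ² - trace · λ + det = 0.
  trace = 10 + 12 = 22, det = 10·12 - (3)² = 111.
Step 2 — discriminant:
  Δ = trace² - 4·det = 484 - 444 = 40.
Step 3 — eigenvalues:
  λ = (trace ± √Δ)/2 = (22 ± 6.3246)/2,
  λ_1 = 14.1623,  λ_2 = 7.8377.

Step 4 — unit eigenvector for λ_1: solve (Sigma - λ_1 I)v = 0. First row:
  (10 - 14.1623)·v_x + (3)·v_y = 0, i.e. (-4.1623)·v_x + (3)·v_y = 0,
  so v ∝ (b, λ_1 - a) = (3, 4.1623) = u.
  ||u|| = √((3)² + (4.1623)²) = √(26.3246) ≈ 5.1307,
  v_1 = u/||u|| ≈ (0.5847, 0.8112) (||v_1|| = 1).

λ_1 = 14.1623,  λ_2 = 7.8377;  v_1 ≈ (0.5847, 0.8112)


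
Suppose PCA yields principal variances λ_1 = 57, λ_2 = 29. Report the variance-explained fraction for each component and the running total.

Step 1 — total variance = trace(Sigma) = Σ λ_i = 57 + 29 = 86.

Step 2 — fraction explained by component i = λ_i / Σ λ:
  PC1: 57/86 = 0.6628
  PC2: 29/86 = 0.3372

Step 3 — cumulative fraction after k components = (λ_1 + ... + λ_k) / Σ λ:
  k = 1: 57/86 = 0.6628
  k = 2: (57 + 29)/86 = 86/86 = 1

Summary (fraction, with percent):

explained: PC1 0.6628 (66.28%), PC2 0.3372 (33.72%);  cumulative: 0.6628, 1


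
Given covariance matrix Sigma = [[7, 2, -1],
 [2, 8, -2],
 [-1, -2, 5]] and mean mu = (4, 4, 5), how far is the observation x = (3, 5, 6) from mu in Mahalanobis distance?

Step 1 — centre the observation: (x - mu) = (-1, 1, 1).

Step 2 — invert Sigma (cofactor / det for 3×3, or solve directly):
  Sigma^{-1} = [[0.1552, -0.0345, 0.0172],
 [-0.0345, 0.1466, 0.0517],
 [0.0172, 0.0517, 0.2241]].

Step 3 — form the quadratic (x - mu)^T · Sigma^{-1} · (x - mu):
  Sigma^{-1} · (x - mu) = (-0.1724, 0.2328, 0.2586).
  (x - mu)^T · [Sigma^{-1} · (x - mu)] = (-1)·(-0.1724) + (1)·(0.2328) + (1)·(0.2586) = 0.6638.

Step 4 — take square root: d = √(0.6638) ≈ 0.8147.

d(x, mu) = √(0.6638) ≈ 0.8147


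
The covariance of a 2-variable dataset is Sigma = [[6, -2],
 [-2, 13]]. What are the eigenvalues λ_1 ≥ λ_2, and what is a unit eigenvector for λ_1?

Step 1 — characteristic polynomial of 2×2 Sigma:
  det(Sigma - λI) = λ² - trace · λ + det = 0.
  trace = 6 + 13 = 19, det = 6·13 - (-2)² = 74.
Step 2 — discriminant:
  Δ = trace² - 4·det = 361 - 296 = 65.
Step 3 — eigenvalues:
  λ = (trace ± √Δ)/2 = (19 ± 8.0623)/2,
  λ_1 = 13.5311,  λ_2 = 5.4689.

Step 4 — unit eigenvector for λ_1: solve (Sigma - λ_1 I)v = 0. First row:
  (6 - 13.5311)·v_x + (-2)·v_y = 0, i.e. (-7.5311)·v_x + (-2)·v_y = 0,
  so v ∝ (b, λ_1 - a) = (-2, 7.5311); multiply by -1 so the first entry is positive: u = (2, -7.5311).
  ||u|| = √((2)² + (-7.5311)²) = √(60.7179) ≈ 7.7922,
  v_1 = u/||u|| ≈ (0.2567, -0.9665) (||v_1|| = 1).

λ_1 = 13.5311,  λ_2 = 5.4689;  v_1 ≈ (0.2567, -0.9665)


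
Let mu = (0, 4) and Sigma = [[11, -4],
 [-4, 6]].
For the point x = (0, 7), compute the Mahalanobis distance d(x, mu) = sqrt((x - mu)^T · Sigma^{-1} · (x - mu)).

Step 1 — centre the observation: (x - mu) = (0, 3).

Step 2 — invert Sigma. det(Sigma) = 11·6 - (-4)² = 50.
  Sigma^{-1} = (1/det) · [[d, -b], [-b, a]] = [[0.12, 0.08],
 [0.08, 0.22]].

Step 3 — form the quadratic (x - mu)^T · Sigma^{-1} · (x - mu):
  Sigma^{-1} · (x - mu) = (0.24, 0.66).
  (x - mu)^T · [Sigma^{-1} · (x - mu)] = (0)·(0.24) + (3)·(0.66) = 1.98.

Step 4 — take square root: d = √(1.98) ≈ 1.4071.

d(x, mu) = √(1.98) ≈ 1.4071


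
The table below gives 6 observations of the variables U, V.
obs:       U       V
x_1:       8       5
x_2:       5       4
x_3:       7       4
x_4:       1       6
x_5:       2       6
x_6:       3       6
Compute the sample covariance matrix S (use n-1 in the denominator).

Step 1 — column means:
  mean(U) = (8 + 5 + 7 + 1 + 2 + 3) / 6 = 26/6 = 4.3333
  mean(V) = (5 + 4 + 4 + 6 + 6 + 6) / 6 = 31/6 = 5.1667

Step 2 — sample covariance S[i,j] = (1/(n-1)) · Σ_k (x_{k,i} - mean_i) · (x_{k,j} - mean_j), with n-1 = 5.
  S[U,U] = ((3.6667)·(3.6667) + (0.6667)·(0.6667) + (2.6667)·(2.6667) + (-3.3333)·(-3.3333) + (-2.3333)·(-2.3333) + (-1.3333)·(-1.3333)) / 5 = 39.3333/5 = 7.8667
  S[U,V] = ((3.6667)·(-0.1667) + (0.6667)·(-1.1667) + (2.6667)·(-1.1667) + (-3.3333)·(0.8333) + (-2.3333)·(0.8333) + (-1.3333)·(0.8333)) / 5 = -10.3333/5 = -2.0667
  S[V,V] = ((-0.1667)·(-0.1667) + (-1.1667)·(-1.1667) + (-1.1667)·(-1.1667) + (0.8333)·(0.8333) + (0.8333)·(0.8333) + (0.8333)·(0.8333)) / 5 = 4.8333/5 = 0.9667

S is symmetric (S[j,i] = S[i,j]). Assembling:

S = [[7.8667, -2.0667],
 [-2.0667, 0.9667]]


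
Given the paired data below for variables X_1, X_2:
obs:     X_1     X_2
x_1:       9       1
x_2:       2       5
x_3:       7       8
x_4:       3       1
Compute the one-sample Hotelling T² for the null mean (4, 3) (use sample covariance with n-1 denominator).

Step 1 — sample mean vector:
  mean(X_1) = (9 + 2 + 7 + 3) / 4 = 21/4 = 5.25
  mean(X_2) = (1 + 5 + 8 + 1) / 4 = 15/4 = 3.75
  x̄ = (5.25, 3.75),  deviation x̄ - mu_0 = (5.25, 3.75) - (4, 3) = (1.25, 0.75).

Step 2 — sample covariance matrix, S[i,j] = (1/(n-1)) · Σ_k (x_{k,i} - mean_i) · (x_{k,j} - mean_j), divisor n-1 = 3:
  S[X_1,X_1] = ((3.75)·(3.75) + (-3.25)·(-3.25) + (1.75)·(1.75) + (-2.25)·(-2.25)) / 3 = 32.75/3 = 10.9167
  S[X_1,X_2] = ((3.75)·(-2.75) + (-3.25)·(1.25) + (1.75)·(4.25) + (-2.25)·(-2.75)) / 3 = -0.75/3 = -0.25
  S[X_2,X_2] = ((-2.75)·(-2.75) + (1.25)·(1.25) + (4.25)·(4.25) + (-2.75)·(-2.75)) / 3 = 34.75/3 = 11.5833
  S = [[10.9167, -0.25],
 [-0.25, 11.5833]].

Step 3 — invert S. det(S) = 10.9167·11.5833 - (-0.25)² = 126.3889.
  S^{-1} = (1/det) · [[d, -b], [-b, a]] = [[0.0916, 0.002],
 [0.002, 0.0864]].

Step 4 — quadratic form (x̄ - mu_0)^T · S^{-1} · (x̄ - mu_0):
  S^{-1} · (x̄ - mu_0) = (0.116, 0.0673),
  (x̄ - mu_0)^T · [...] = (1.25)·(0.116) + (0.75)·(0.0673) = 0.1955.

Step 5 — scale by n: T² = 4 · 0.1955 = 0.782.

T² ≈ 0.782


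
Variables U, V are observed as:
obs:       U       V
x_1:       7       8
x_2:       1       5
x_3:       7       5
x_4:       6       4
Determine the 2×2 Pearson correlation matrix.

Step 1 — column means:
  mean(U) = (7 + 1 + 7 + 6) / 4 = 21/4 = 5.25
  mean(V) = (8 + 5 + 5 + 4) / 4 = 22/4 = 5.5

Step 2 — sample variances and covariances s[i,j] = (1/(n-1)) · Σ_k (x_{k,i} - mean_i) · (x_{k,j} - mean_j), with n-1 = 3:
  s[U,U] = ((1.75)·(1.75) + (-4.25)·(-4.25) + (1.75)·(1.75) + (0.75)·(0.75)) / 3 = 24.75/3 = 8.25
  s[U,V] = ((1.75)·(2.5) + (-4.25)·(-0.5) + (1.75)·(-0.5) + (0.75)·(-1.5)) / 3 = 4.5/3 = 1.5
  s[V,V] = ((2.5)·(2.5) + (-0.5)·(-0.5) + (-0.5)·(-0.5) + (-1.5)·(-1.5)) / 3 = 9/3 = 3
  Sample standard deviations s_i = √(s[i,i]):
  s(U) = √(8.25) = 2.8723
  s(V) = √(3) = 1.7321

Step 3 — r_{ij} = s_{ij} / (s_i · s_j):
  r[U,U] = 1 (diagonal).
  r[U,V] = 1.5 / (2.8723 · 1.7321) = 1.5 / 4.9749 = 0.3015
  r[V,V] = 1 (diagonal).

R is symmetric with unit diagonal. Assembling:

R = [[1, 0.3015],
 [0.3015, 1]]


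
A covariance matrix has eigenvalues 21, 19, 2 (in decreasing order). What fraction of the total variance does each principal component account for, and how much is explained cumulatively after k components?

Step 1 — total variance = trace(Sigma) = Σ λ_i = 21 + 19 + 2 = 42.

Step 2 — fraction explained by component i = λ_i / Σ λ:
  PC1: 21/42 = 0.5
  PC2: 19/42 = 0.4524
  PC3: 2/42 = 0.0476

Step 3 — cumulative fraction after k components = (λ_1 + ... + λ_k) / Σ λ:
  k = 1: 21/42 = 0.5
  k = 2: (21 + 19)/42 = 40/42 = 0.9524
  k = 3: (21 + 19 + 2)/42 = 42/42 = 1

Summary (fraction, with percent):

explained: PC1 0.5 (50%), PC2 0.4524 (45.24%), PC3 0.0476 (4.76%);  cumulative: 0.5, 0.9524, 1


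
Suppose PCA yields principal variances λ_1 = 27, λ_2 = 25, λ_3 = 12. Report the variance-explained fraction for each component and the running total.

Step 1 — total variance = trace(Sigma) = Σ λ_i = 27 + 25 + 12 = 64.

Step 2 — fraction explained by component i = λ_i / Σ λ:
  PC1: 27/64 = 0.4219
  PC2: 25/64 = 0.3906
  PC3: 12/64 = 0.1875

Step 3 — cumulative fraction after k components = (λ_1 + ... + λ_k) / Σ λ:
  k = 1: 27/64 = 0.4219
  k = 2: (27 + 25)/64 = 52/64 = 0.8125
  k = 3: (27 + 25 + 12)/64 = 64/64 = 1

Summary (fraction, with percent):

explained: PC1 0.4219 (42.19%), PC2 0.3906 (39.06%), PC3 0.1875 (18.75%);  cumulative: 0.4219, 0.8125, 1


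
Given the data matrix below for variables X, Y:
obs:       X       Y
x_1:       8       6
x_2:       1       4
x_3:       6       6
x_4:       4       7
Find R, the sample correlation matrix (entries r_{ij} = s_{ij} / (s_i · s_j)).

Step 1 — column means:
  mean(X) = (8 + 1 + 6 + 4) / 4 = 19/4 = 4.75
  mean(Y) = (6 + 4 + 6 + 7) / 4 = 23/4 = 5.75

Step 2 — sample variances and covariances s[i,j] = (1/(n-1)) · Σ_k (x_{k,i} - mean_i) · (x_{k,j} - mean_j), with n-1 = 3:
  s[X,X] = ((3.25)·(3.25) + (-3.75)·(-3.75) + (1.25)·(1.25) + (-0.75)·(-0.75)) / 3 = 26.75/3 = 8.9167
  s[X,Y] = ((3.25)·(0.25) + (-3.75)·(-1.75) + (1.25)·(0.25) + (-0.75)·(1.25)) / 3 = 6.75/3 = 2.25
  s[Y,Y] = ((0.25)·(0.25) + (-1.75)·(-1.75) + (0.25)·(0.25) + (1.25)·(1.25)) / 3 = 4.75/3 = 1.5833
  Sample standard deviations s_i = √(s[i,i]):
  s(X) = √(8.9167) = 2.9861
  s(Y) = √(1.5833) = 1.2583

Step 3 — r_{ij} = s_{ij} / (s_i · s_j):
  r[X,X] = 1 (diagonal).
  r[X,Y] = 2.25 / (2.9861 · 1.2583) = 2.25 / 3.7574 = 0.5988
  r[Y,Y] = 1 (diagonal).

R is symmetric with unit diagonal. Assembling:

R = [[1, 0.5988],
 [0.5988, 1]]


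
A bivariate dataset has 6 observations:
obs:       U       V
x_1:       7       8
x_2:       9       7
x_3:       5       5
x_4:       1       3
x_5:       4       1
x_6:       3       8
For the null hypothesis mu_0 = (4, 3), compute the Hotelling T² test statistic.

Step 1 — sample mean vector:
  mean(U) = (7 + 9 + 5 + 1 + 4 + 3) / 6 = 29/6 = 4.8333
  mean(V) = (8 + 7 + 5 + 3 + 1 + 8) / 6 = 32/6 = 5.3333
  x̄ = (4.8333, 5.3333),  deviation x̄ - mu_0 = (4.8333, 5.3333) - (4, 3) = (0.8333, 2.3333).

Step 2 — sample covariance matrix, S[i,j] = (1/(n-1)) · Σ_k (x_{k,i} - mean_i) · (x_{k,j} - mean_j), divisor n-1 = 5:
  S[U,U] = ((2.1667)·(2.1667) + (4.1667)·(4.1667) + (0.1667)·(0.1667) + (-3.8333)·(-3.8333) + (-0.8333)·(-0.8333) + (-1.8333)·(-1.8333)) / 5 = 40.8333/5 = 8.1667
  S[U,V] = ((2.1667)·(2.6667) + (4.1667)·(1.6667) + (0.1667)·(-0.3333) + (-3.8333)·(-2.3333) + (-0.8333)·(-4.3333) + (-1.8333)·(2.6667)) / 5 = 20.3333/5 = 4.0667
  S[V,V] = ((2.6667)·(2.6667) + (1.6667)·(1.6667) + (-0.3333)·(-0.3333) + (-2.3333)·(-2.3333) + (-4.3333)·(-4.3333) + (2.6667)·(2.6667)) / 5 = 41.3333/5 = 8.2667
  S = [[8.1667, 4.0667],
 [4.0667, 8.2667]].

Step 3 — invert S. det(S) = 8.1667·8.2667 - (4.0667)² = 50.9733.
  S^{-1} = (1/det) · [[d, -b], [-b, a]] = [[0.1622, -0.0798],
 [-0.0798, 0.1602]].

Step 4 — quadratic form (x̄ - mu_0)^T · S^{-1} · (x̄ - mu_0):
  S^{-1} · (x̄ - mu_0) = (-0.051, 0.3074),
  (x̄ - mu_0)^T · [...] = (0.8333)·(-0.051) + (2.3333)·(0.3074) = 0.6746.

Step 5 — scale by n: T² = 6 · 0.6746 = 4.0479.

T² ≈ 4.0479


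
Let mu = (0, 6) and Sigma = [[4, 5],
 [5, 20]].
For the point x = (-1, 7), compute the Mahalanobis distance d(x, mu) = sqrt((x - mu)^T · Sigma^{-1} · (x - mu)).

Step 1 — centre the observation: (x - mu) = (-1, 1).

Step 2 — invert Sigma. det(Sigma) = 4·20 - (5)² = 55.
  Sigma^{-1} = (1/det) · [[d, -b], [-b, a]] = [[0.3636, -0.0909],
 [-0.0909, 0.0727]].

Step 3 — form the quadratic (x - mu)^T · Sigma^{-1} · (x - mu):
  Sigma^{-1} · (x - mu) = (-0.4545, 0.1636).
  (x - mu)^T · [Sigma^{-1} · (x - mu)] = (-1)·(-0.4545) + (1)·(0.1636) = 0.6182.

Step 4 — take square root: d = √(0.6182) ≈ 0.7862.

d(x, mu) = √(0.6182) ≈ 0.7862


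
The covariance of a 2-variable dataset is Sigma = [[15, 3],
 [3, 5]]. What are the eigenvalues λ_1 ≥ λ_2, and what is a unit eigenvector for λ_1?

Step 1 — characteristic polynomial of 2×2 Sigma:
  det(Sigma - λI) = λ² - trace · λ + det = 0.
  trace = 15 + 5 = 20, det = 15·5 - (3)² = 66.
Step 2 — discriminant:
  Δ = trace² - 4·det = 400 - 264 = 136.
Step 3 — eigenvalues:
  λ = (trace ± √Δ)/2 = (20 ± 11.6619)/2,
  λ_1 = 15.831,  λ_2 = 4.169.

Step 4 — unit eigenvector for λ_1: solve (Sigma - λ_1 I)v = 0. First row:
  (15 - 15.831)·v_x + (3)·v_y = 0, i.e. (-0.831)·v_x + (3)·v_y = 0,
  so v ∝ (b, λ_1 - a) = (3, 0.831) = u.
  ||u|| = √((3)² + (0.831)²) = √(9.6905) ≈ 3.113,
  v_1 = u/||u|| ≈ (0.9637, 0.2669) (||v_1|| = 1).

λ_1 = 15.831,  λ_2 = 4.169;  v_1 ≈ (0.9637, 0.2669)
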